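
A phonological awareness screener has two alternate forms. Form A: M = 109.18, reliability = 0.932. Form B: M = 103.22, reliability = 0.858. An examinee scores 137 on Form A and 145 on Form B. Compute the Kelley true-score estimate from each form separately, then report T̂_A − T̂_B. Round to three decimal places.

-3.959

T̂_A = 0.932(137) + 0.068(109.18) = 135.10824
T̂_B = 0.858(145) + 0.142(103.22) = 139.06724
T̂_A − T̂_B = -3.95900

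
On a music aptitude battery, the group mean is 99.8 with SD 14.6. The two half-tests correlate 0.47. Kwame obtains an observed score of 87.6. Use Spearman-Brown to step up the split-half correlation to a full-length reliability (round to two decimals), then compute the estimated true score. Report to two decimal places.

Spearman-Brown: ρ = 2r/(1 + r) = 2(0.47)/(1 + 0.47) = 0.940/1.47 = 0.6395 → 0.64
T̂ = ρX + (1 − ρ)μ
  = 0.64 × 87.6 + 0.36 × 99.8
  = 56.064 + 35.928
  = 91.992
  ≈ 91.99

91.99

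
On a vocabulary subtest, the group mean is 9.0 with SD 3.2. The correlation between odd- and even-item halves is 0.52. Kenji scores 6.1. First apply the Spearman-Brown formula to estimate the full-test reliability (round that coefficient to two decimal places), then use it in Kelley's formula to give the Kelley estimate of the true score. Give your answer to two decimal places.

7.03

Spearman-Brown: ρ = 2r/(1 + r) = 2(0.52)/(1 + 0.52) = 1.040/1.52 = 0.6842 → 0.68
Regress the observed score toward the mean by the unreliability: T̂ = 0.68·6.1 + 0.32·9.0 = 4.148 + 2.880 = 7.028.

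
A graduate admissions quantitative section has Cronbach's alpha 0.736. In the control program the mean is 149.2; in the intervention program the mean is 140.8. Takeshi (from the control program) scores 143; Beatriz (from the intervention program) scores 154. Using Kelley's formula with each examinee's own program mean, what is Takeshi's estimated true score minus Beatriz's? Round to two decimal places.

-5.88

T̂_Takeshi = 0.736(143) + 0.264(149.2) = 144.6368
T̂_Beatriz = 0.736(154) + 0.264(140.8) = 150.5152
Difference = 144.6368 − 150.5152 = -5.8784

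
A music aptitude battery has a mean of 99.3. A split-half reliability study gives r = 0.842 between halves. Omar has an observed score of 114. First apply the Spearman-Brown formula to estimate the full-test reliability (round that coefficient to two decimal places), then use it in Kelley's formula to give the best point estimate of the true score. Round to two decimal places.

112.68

Spearman-Brown: ρ = 2r/(1 + r) = 2(0.842)/(1 + 0.842) = 1.6840/1.842 = 0.9142 → 0.91
T̂ = ρX + (1 − ρ)μ
  = 0.91 × 114 + 0.09 × 99.3
  = 103.74 + 8.937
  = 112.677
  ≈ 112.68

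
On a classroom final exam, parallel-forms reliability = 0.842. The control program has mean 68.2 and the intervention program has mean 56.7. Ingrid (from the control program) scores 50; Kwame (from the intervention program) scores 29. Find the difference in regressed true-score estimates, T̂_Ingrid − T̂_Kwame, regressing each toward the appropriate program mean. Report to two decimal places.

T̂_Ingrid = 0.842(50) + 0.158(68.2) = 52.8756
T̂_Kwame = 0.842(29) + 0.158(56.7) = 33.3766
Difference = 52.8756 − 33.3766 = 19.4990

19.50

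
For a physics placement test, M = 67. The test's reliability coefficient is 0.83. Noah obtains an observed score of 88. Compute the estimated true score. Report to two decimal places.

84.43

T̂ = 0.83(88) + 0.17(67) = 73.04 + 11.39 = 84.430 → 84.43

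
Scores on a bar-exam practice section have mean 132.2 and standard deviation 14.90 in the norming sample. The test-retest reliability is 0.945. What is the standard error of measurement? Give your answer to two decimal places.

SEM = SD · √(1 − ρ) = 14.90 × √0.055 = 14.90 × 0.2345 = 3.494

3.49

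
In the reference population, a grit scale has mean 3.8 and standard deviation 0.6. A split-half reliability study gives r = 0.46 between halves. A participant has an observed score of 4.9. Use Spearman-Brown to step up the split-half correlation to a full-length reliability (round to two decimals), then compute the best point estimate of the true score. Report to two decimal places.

Spearman-Brown: ρ = 2r/(1 + r) = 2(0.46)/(1 + 0.46) = 0.920/1.46 = 0.6301 → 0.63
Regress the observed score toward the mean by the unreliability: T̂ = 0.63·4.9 + 0.37·3.8 = 3.087 + 1.406 = 4.493.

4.49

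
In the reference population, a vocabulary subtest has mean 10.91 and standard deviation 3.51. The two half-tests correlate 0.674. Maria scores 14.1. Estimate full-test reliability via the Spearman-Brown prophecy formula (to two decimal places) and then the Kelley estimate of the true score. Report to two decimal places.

13.49

Spearman-Brown: ρ = 2r/(1 + r) = 2(0.674)/(1 + 0.674) = 1.3480/1.674 = 0.8053 → 0.81
T̂ = 0.81(14.1) + 0.19(10.91) = 11.421 + 2.0729 = 13.494 → 13.49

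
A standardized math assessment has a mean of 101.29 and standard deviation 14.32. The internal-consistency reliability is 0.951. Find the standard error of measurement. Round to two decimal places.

3.17

SEM = SD · √(1 − ρ) = 14.32 × √0.049 = 14.32 × 0.2214 = 3.170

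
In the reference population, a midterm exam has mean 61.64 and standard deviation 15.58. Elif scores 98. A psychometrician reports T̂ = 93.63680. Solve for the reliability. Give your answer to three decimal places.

T̂ = ρX + (1 − ρ)μ  ⇒  T̂ − μ = ρ(X − μ)
ρ = (T̂ − μ)/(X − μ) = (93.63680 − 61.64) / (98 − 61.64) = 31.99680 / 36.36 = 0.88000

0.880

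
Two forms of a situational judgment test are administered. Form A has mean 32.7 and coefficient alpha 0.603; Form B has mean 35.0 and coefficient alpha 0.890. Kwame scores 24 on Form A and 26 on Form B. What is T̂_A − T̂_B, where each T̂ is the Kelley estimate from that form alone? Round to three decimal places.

0.464

T̂_A = 0.603(24) + 0.397(32.7) = 27.45390
T̂_B = 0.890(26) + 0.110(35.0) = 26.99000
T̂_A − T̂_B = 0.46390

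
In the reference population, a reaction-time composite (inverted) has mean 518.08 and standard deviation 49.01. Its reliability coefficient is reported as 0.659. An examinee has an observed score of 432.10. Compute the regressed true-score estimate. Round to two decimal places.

461.42

T̂ = ρX + (1 − ρ)μ
  = 0.659 × 432.10 + 0.341 × 518.08
  = 284.75390 + 176.66528
  = 461.419
  ≈ 461.42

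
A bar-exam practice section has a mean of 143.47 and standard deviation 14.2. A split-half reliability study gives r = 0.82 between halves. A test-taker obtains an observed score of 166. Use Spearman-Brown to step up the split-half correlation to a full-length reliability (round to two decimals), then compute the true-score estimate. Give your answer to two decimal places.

163.75

Spearman-Brown: ρ = 2r/(1 + r) = 2(0.82)/(1 + 0.82) = 1.640/1.82 = 0.9011 → 0.90
Weight the observed score by reliability and the mean by (1 − reliability): T̂ = 0.90·166 + 0.10·143.47 = 149.40 + 14.3470 = 163.747.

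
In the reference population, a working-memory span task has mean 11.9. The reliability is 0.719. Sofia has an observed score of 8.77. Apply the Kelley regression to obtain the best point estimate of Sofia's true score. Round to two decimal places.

9.65

T̂ = 0.719(8.77) + 0.281(11.9) = 6.30563 + 3.3439 = 9.650 → 9.65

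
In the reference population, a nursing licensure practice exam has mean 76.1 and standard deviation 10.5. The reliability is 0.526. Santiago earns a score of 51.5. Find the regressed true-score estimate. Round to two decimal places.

63.16

T̂ = 0.526(51.5) + 0.474(76.1) = 27.0890 + 36.0714 = 63.160 → 63.16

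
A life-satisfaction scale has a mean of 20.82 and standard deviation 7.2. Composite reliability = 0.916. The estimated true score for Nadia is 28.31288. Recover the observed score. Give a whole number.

T̂ = ρX + (1 − ρ)μ  ⇒  X = (T̂ − (1 − ρ)μ) / ρ
X = (28.31288 − 0.084 × 20.82) / 0.916 = (28.31288 − 1.74888) / 0.916 = 26.56400 / 0.916 = 29.00

29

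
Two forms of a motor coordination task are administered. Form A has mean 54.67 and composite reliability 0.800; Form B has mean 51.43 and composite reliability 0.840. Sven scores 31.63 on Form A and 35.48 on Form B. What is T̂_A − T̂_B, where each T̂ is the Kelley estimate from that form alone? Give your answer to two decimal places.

T̂_A = 0.800(31.63) + 0.200(54.67) = 36.2380
T̂_B = 0.840(35.48) + 0.160(51.43) = 38.0320
T̂_A − T̂_B = -1.7940

-1.79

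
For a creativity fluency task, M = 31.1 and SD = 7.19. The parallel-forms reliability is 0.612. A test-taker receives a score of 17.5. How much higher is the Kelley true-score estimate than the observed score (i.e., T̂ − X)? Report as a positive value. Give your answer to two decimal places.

5.28

Regress the observed score toward the mean by the unreliability: T̂ = 0.612·17.5 + 0.388·31.1 = 10.7100 + 12.0668 = 22.7768.
T̂ − X = 22.777 − 17.5 = 5.277 → 5.28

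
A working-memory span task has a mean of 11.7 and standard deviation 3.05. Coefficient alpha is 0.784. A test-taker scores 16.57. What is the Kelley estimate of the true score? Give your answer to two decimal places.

15.52

T̂ = ρX + (1 − ρ)μ
  = 0.784 × 16.57 + 0.216 × 11.7
  = 12.99088 + 2.5272
  = 15.518
  ≈ 15.52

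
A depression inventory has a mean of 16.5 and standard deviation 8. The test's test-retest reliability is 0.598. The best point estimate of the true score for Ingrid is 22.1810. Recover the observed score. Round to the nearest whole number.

26

T̂ = ρX + (1 − ρ)μ  ⇒  X = (T̂ − (1 − ρ)μ) / ρ
X = (22.1810 − 0.402 × 16.5) / 0.598 = (22.1810 − 6.6330) / 0.598 = 15.5480 / 0.598 = 26.00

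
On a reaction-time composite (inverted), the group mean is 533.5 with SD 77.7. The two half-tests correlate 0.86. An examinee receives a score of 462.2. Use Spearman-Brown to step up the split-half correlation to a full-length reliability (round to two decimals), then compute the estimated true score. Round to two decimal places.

467.90

Spearman-Brown: ρ = 2r/(1 + r) = 2(0.86)/(1 + 0.86) = 1.720/1.86 = 0.9247 → 0.92
T̂ = ρX + (1 − ρ)μ
  = 0.92 × 462.2 + 0.08 × 533.5
  = 425.224 + 42.680
  = 467.904
  ≈ 467.90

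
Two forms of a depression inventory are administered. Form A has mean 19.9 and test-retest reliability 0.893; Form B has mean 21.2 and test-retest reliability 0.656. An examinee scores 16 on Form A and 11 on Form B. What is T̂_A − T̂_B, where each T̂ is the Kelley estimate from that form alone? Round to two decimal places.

1.91

T̂_A = 0.893(16) + 0.107(19.9) = 16.4173
T̂_B = 0.656(11) + 0.344(21.2) = 14.5088
T̂_A − T̂_B = 1.9085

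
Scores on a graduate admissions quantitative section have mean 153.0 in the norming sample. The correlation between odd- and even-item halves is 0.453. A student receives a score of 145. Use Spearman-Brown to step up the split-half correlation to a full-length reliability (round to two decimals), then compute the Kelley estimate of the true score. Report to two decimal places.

148.04

Spearman-Brown: ρ = 2r/(1 + r) = 2(0.453)/(1 + 0.453) = 0.9060/1.453 = 0.6235 → 0.62
T̂ = 0.62(145) + 0.38(153.0) = 89.90 + 58.140 = 148.040 → 148.04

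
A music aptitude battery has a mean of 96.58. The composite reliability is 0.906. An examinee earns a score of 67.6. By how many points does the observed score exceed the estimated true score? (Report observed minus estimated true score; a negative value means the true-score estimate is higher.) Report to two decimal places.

Kelley's formula gives T̂ = 0.906·67.6 + 0.094·96.58 = 61.2456 + 9.07852 = 70.3241.
X − T̂ = 67.6 − 70.324 = -2.724 → -2.72

-2.72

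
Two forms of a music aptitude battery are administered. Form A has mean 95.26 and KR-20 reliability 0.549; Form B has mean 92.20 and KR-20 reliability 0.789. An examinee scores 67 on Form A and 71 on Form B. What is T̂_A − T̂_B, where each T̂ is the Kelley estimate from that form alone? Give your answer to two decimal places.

T̂_A = 0.549(67) + 0.451(95.26) = 79.7453
T̂_B = 0.789(71) + 0.211(92.20) = 75.4732
T̂_A − T̂_B = 4.2721

4.27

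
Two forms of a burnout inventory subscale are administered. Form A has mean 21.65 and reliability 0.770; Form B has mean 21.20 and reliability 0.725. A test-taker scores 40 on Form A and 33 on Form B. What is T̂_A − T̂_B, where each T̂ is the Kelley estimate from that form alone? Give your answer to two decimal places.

T̂_A = 0.770(40) + 0.230(21.65) = 35.7795
T̂_B = 0.725(33) + 0.275(21.20) = 29.7550
T̂_A − T̂_B = 6.0245

6.02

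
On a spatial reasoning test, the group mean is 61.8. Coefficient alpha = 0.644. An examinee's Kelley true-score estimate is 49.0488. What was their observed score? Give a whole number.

T̂ = ρX + (1 − ρ)μ  ⇒  X = (T̂ − (1 − ρ)μ) / ρ
X = (49.0488 − 0.356 × 61.8) / 0.644 = (49.0488 − 22.0008) / 0.644 = 27.0480 / 0.644 = 42.00

42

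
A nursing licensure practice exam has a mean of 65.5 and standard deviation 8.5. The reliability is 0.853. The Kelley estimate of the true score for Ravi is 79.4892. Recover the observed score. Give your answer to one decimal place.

81.9

T̂ = ρX + (1 − ρ)μ  ⇒  X = (T̂ − (1 − ρ)μ) / ρ
X = (79.4892 − 0.147 × 65.5) / 0.853 = (79.4892 − 9.6285) / 0.853 = 69.8607 / 0.853 = 81.900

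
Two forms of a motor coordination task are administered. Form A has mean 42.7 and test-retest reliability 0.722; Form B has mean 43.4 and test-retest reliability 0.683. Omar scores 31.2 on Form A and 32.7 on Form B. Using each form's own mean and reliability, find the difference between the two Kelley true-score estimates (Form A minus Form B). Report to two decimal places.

T̂_A = 0.722(31.2) + 0.278(42.7) = 34.3970
T̂_B = 0.683(32.7) + 0.317(43.4) = 36.0919
T̂_A − T̂_B = -1.6949

-1.69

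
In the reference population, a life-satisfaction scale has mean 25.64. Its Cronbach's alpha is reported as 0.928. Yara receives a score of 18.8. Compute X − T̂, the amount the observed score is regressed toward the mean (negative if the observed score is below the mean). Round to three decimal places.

T̂ = ρX + (1 − ρ)μ
  = 0.928 × 18.8 + 0.072 × 25.64
  = 17.4464 + 1.84608
  = 19.29248
  ≈ 19.2925
X − T̂ = 18.8 − 19.2925 = -0.4925 → -0.492

-0.492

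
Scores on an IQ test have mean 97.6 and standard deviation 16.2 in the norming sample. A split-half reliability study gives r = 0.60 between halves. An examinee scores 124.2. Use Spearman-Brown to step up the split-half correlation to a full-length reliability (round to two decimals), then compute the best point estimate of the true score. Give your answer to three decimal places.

117.550

Spearman-Brown: ρ = 2r/(1 + r) = 2(0.60)/(1 + 0.60) = 1.200/1.60 = 0.7500 → 0.75
T̂ = ρX + (1 − ρ)μ
  = 0.75 × 124.2 + 0.25 × 97.6
  = 93.150 + 24.400
  = 117.5500
  ≈ 117.550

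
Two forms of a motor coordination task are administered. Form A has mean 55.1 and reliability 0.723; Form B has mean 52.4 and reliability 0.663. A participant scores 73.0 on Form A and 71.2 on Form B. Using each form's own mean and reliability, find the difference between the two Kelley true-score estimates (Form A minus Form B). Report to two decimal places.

T̂_A = 0.723(73.0) + 0.277(55.1) = 68.0417
T̂_B = 0.663(71.2) + 0.337(52.4) = 64.8644
T̂_A − T̂_B = 3.1773

3.18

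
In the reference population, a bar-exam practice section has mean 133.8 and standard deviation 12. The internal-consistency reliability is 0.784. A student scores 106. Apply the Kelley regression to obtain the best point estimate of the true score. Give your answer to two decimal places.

112.00

T̂ = ρX + (1 − ρ)μ
  = 0.784 × 106 + 0.216 × 133.8
  = 83.104 + 28.9008
  = 112.005
  ≈ 112.00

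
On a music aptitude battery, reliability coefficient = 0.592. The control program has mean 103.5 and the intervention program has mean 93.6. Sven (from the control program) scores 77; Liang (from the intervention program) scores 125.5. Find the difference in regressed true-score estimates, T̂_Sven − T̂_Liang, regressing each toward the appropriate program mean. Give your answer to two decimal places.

T̂_Sven = 0.592(77) + 0.408(103.5) = 87.8120
T̂_Liang = 0.592(125.5) + 0.408(93.6) = 112.4848
Difference = 87.8120 − 112.4848 = -24.6728

-24.67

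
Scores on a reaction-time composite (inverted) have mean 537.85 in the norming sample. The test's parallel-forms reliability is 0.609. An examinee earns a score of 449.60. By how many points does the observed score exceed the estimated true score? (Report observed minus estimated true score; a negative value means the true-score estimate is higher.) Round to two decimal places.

-34.51

T̂ = 0.609(449.60) + 0.391(537.85) = 273.80640 + 210.29935 = 484.1058 → 484.106
X − T̂ = 449.60 − 484.106 = -34.506 → -34.51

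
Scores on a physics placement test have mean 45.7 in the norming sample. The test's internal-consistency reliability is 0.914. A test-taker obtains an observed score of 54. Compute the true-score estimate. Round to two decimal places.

Weight the observed score by reliability and the mean by (1 − reliability): T̂ = 0.914·54 + 0.086·45.7 = 49.356 + 3.9302 = 53.286.

53.29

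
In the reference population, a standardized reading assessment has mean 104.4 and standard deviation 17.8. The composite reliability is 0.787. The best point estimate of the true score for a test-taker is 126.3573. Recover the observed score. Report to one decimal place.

T̂ = ρX + (1 − ρ)μ  ⇒  X = (T̂ − (1 − ρ)μ) / ρ
X = (126.3573 − 0.213 × 104.4) / 0.787 = (126.3573 − 22.2372) / 0.787 = 104.1201 / 0.787 = 132.300

132.3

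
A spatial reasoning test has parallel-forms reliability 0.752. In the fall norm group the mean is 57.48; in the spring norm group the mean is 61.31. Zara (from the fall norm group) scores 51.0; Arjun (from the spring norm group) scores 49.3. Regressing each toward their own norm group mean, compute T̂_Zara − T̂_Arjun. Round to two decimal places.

T̂_Zara = 0.752(51.0) + 0.248(57.48) = 52.6070
T̂_Arjun = 0.752(49.3) + 0.248(61.31) = 52.2785
Difference = 52.6070 − 52.2785 = 0.3286

0.33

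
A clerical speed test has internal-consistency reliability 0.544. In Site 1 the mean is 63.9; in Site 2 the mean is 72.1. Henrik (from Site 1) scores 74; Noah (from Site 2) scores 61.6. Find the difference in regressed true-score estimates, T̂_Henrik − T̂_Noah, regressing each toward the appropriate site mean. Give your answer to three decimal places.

T̂_Henrik = 0.544(74) + 0.456(63.9) = 69.39440
T̂_Noah = 0.544(61.6) + 0.456(72.1) = 66.38800
Difference = 69.39440 − 66.38800 = 3.00640

3.006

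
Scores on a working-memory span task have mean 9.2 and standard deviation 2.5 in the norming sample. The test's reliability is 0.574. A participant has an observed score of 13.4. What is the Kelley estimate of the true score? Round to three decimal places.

T̂ = 0.574(13.4) + 0.426(9.2) = 7.6916 + 3.9192 = 11.6108 → 11.611

11.611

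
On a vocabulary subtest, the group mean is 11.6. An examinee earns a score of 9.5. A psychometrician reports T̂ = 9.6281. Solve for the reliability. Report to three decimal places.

0.939

T̂ = ρX + (1 − ρ)μ  ⇒  T̂ − μ = ρ(X − μ)
ρ = (T̂ − μ)/(X − μ) = (9.6281 − 11.6) / (9.5 − 11.6) = -1.9719 / -2.1 = 0.93900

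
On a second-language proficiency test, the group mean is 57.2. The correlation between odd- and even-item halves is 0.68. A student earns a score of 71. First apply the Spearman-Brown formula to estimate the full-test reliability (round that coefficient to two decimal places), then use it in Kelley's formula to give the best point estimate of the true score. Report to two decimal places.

68.38

Spearman-Brown: ρ = 2r/(1 + r) = 2(0.68)/(1 + 0.68) = 1.360/1.68 = 0.8095 → 0.81
Regress the observed score toward the mean by the unreliability: T̂ = 0.81·71 + 0.19·57.2 = 57.51 + 10.868 = 68.378.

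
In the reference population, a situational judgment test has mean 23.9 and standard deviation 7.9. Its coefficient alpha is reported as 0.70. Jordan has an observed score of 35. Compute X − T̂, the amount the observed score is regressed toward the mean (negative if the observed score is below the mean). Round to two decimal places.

3.33

T̂ = 0.70(35) + 0.30(23.9) = 24.50 + 7.170 = 31.6700 → 31.670
X − T̂ = 35 − 31.670 = 3.330 → 3.33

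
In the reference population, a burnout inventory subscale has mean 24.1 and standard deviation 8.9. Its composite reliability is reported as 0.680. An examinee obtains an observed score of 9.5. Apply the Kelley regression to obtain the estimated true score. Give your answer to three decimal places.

14.172

T̂ = 0.680(9.5) + 0.320(24.1) = 6.4600 + 7.7120 = 14.1720 → 14.172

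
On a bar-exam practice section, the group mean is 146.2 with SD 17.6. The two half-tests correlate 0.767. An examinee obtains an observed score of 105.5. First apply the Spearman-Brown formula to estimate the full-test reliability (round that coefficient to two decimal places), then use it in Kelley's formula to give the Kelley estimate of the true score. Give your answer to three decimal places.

110.791

Spearman-Brown: ρ = 2r/(1 + r) = 2(0.767)/(1 + 0.767) = 1.5340/1.767 = 0.8681 → 0.87
Kelley's formula gives T̂ = 0.87·105.5 + 0.13·146.2 = 91.785 + 19.006 = 110.7910.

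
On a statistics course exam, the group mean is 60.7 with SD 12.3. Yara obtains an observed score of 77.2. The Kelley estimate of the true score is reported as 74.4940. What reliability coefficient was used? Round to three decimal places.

T̂ = ρX + (1 − ρ)μ  ⇒  T̂ − μ = ρ(X − μ)
ρ = (T̂ − μ)/(X − μ) = (74.4940 − 60.7) / (77.2 − 60.7) = 13.7940 / 16.5 = 0.83600

0.836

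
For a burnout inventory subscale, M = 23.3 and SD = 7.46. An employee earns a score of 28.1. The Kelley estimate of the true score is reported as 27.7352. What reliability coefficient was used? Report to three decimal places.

0.924

T̂ = ρX + (1 − ρ)μ  ⇒  T̂ − μ = ρ(X − μ)
ρ = (T̂ − μ)/(X − μ) = (27.7352 − 23.3) / (28.1 − 23.3) = 4.4352 / 4.8 = 0.92400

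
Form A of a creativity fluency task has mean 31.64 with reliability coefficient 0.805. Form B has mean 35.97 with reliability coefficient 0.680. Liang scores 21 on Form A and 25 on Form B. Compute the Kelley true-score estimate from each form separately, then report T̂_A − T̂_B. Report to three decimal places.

T̂_A = 0.805(21) + 0.195(31.64) = 23.07480
T̂_B = 0.680(25) + 0.320(35.97) = 28.51040
T̂_A − T̂_B = -5.43560

-5.436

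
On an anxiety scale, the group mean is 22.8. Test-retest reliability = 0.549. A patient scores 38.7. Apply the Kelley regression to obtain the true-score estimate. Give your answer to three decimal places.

T̂ = ρX + (1 − ρ)μ
  = 0.549 × 38.7 + 0.451 × 22.8
  = 21.2463 + 10.2828
  = 31.5291
  ≈ 31.529

31.529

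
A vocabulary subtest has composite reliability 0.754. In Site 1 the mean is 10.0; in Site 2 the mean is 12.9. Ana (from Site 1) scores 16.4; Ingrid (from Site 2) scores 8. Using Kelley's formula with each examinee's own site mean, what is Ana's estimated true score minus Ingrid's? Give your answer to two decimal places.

5.62

T̂_Ana = 0.754(16.4) + 0.246(10.0) = 14.8256
T̂_Ingrid = 0.754(8) + 0.246(12.9) = 9.2054
Difference = 14.8256 − 9.2054 = 5.6202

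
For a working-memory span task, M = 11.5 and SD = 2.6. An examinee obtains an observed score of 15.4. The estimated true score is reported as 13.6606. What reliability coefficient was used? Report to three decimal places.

0.554

T̂ = ρX + (1 − ρ)μ  ⇒  T̂ − μ = ρ(X − μ)
ρ = (T̂ − μ)/(X − μ) = (13.6606 − 11.5) / (15.4 − 11.5) = 2.1606 / 3.9 = 0.55400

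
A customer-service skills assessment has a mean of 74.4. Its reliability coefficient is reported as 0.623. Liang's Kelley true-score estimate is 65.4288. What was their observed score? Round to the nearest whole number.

T̂ = ρX + (1 − ρ)μ  ⇒  X = (T̂ − (1 − ρ)μ) / ρ
X = (65.4288 − 0.377 × 74.4) / 0.623 = (65.4288 − 28.0488) / 0.623 = 37.3800 / 0.623 = 60.00

60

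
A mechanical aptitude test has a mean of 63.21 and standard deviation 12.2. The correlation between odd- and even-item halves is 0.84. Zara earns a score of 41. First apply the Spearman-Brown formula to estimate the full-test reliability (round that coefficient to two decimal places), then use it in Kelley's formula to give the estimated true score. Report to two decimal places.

Spearman-Brown: ρ = 2r/(1 + r) = 2(0.84)/(1 + 0.84) = 1.680/1.84 = 0.9130 → 0.91
Weight the observed score by reliability and the mean by (1 − reliability): T̂ = 0.91·41 + 0.09·63.21 = 37.31 + 5.6889 = 42.999.

43.00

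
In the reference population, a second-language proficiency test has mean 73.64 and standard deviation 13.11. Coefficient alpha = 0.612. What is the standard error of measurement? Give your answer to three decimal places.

8.166

SEM = SD · √(1 − ρ) = 13.11 × √0.388 = 13.11 × 0.6229 = 8.1662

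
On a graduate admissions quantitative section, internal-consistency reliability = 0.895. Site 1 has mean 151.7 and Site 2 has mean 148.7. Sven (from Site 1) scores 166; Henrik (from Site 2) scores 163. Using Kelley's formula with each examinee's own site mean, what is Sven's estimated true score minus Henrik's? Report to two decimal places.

T̂_Sven = 0.895(166) + 0.105(151.7) = 164.4985
T̂_Henrik = 0.895(163) + 0.105(148.7) = 161.4985
Difference = 164.4985 − 161.4985 = 3.0000

3.00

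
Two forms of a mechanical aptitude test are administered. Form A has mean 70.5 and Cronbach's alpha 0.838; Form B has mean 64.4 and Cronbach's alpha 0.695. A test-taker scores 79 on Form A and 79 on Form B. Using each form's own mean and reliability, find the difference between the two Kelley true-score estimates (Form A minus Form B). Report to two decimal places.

T̂_A = 0.838(79) + 0.162(70.5) = 77.6230
T̂_B = 0.695(79) + 0.305(64.4) = 74.5470
T̂_A − T̂_B = 3.0760

3.08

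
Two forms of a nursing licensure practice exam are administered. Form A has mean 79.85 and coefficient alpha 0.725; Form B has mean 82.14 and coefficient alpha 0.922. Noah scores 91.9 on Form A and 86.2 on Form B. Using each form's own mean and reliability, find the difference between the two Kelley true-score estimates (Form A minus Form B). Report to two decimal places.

2.70

T̂_A = 0.725(91.9) + 0.275(79.85) = 88.5862
T̂_B = 0.922(86.2) + 0.078(82.14) = 85.8833
T̂_A − T̂_B = 2.7029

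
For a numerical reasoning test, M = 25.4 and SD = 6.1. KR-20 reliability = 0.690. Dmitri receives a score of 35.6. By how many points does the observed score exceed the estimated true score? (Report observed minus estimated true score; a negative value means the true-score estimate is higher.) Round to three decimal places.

3.162

Weight the observed score by reliability and the mean by (1 − reliability): T̂ = 0.690·35.6 + 0.310·25.4 = 24.5640 + 7.8740 = 32.43800.
X − T̂ = 35.6 − 32.4380 = 3.1620 → 3.162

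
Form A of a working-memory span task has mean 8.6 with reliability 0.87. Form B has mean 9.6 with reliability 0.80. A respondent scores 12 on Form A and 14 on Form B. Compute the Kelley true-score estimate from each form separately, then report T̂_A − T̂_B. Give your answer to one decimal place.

-1.6

T̂_A = 0.87(12) + 0.13(8.6) = 11.558
T̂_B = 0.80(14) + 0.20(9.6) = 13.120
T̂_A − T̂_B = -1.562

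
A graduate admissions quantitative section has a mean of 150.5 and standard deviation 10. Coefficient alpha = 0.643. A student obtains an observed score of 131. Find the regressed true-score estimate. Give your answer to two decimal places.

137.96

T̂ = ρX + (1 − ρ)μ
  = 0.643 × 131 + 0.357 × 150.5
  = 84.233 + 53.7285
  = 137.962
  ≈ 137.96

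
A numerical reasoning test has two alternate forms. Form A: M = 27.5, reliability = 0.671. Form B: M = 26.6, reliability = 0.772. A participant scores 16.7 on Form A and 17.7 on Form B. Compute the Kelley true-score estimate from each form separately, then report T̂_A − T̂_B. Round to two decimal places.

0.52

T̂_A = 0.671(16.7) + 0.329(27.5) = 20.2532
T̂_B = 0.772(17.7) + 0.228(26.6) = 19.7292
T̂_A − T̂_B = 0.5240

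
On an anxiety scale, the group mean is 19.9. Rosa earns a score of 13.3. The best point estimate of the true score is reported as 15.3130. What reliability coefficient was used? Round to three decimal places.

0.695

T̂ = ρX + (1 − ρ)μ  ⇒  T̂ − μ = ρ(X − μ)
ρ = (T̂ − μ)/(X − μ) = (15.3130 − 19.9) / (13.3 − 19.9) = -4.5870 / -6.6 = 0.69500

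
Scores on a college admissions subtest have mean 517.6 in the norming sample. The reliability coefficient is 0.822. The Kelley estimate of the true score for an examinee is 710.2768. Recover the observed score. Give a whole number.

752

T̂ = ρX + (1 − ρ)μ  ⇒  X = (T̂ − (1 − ρ)μ) / ρ
X = (710.2768 − 0.178 × 517.6) / 0.822 = (710.2768 − 92.1328) / 0.822 = 618.1440 / 0.822 = 752.00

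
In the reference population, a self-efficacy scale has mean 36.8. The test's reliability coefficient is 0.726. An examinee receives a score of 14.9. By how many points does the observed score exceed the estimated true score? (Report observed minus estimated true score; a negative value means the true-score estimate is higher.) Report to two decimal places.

T̂ = 0.726(14.9) + 0.274(36.8) = 10.8174 + 10.0832 = 20.9006 → 20.901
X − T̂ = 14.9 − 20.901 = -6.001 → -6.00

-6.00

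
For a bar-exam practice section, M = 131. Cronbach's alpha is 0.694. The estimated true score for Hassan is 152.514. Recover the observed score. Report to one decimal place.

T̂ = ρX + (1 − ρ)μ  ⇒  X = (T̂ − (1 − ρ)μ) / ρ
X = (152.514 − 0.306 × 131) / 0.694 = (152.514 − 40.086) / 0.694 = 112.428 / 0.694 = 162.000

162.0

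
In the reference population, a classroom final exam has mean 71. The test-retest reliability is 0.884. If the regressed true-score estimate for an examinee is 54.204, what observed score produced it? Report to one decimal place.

T̂ = ρX + (1 − ρ)μ  ⇒  X = (T̂ − (1 − ρ)μ) / ρ
X = (54.204 − 0.116 × 71) / 0.884 = (54.204 − 8.236) / 0.884 = 45.968 / 0.884 = 52.000

52.0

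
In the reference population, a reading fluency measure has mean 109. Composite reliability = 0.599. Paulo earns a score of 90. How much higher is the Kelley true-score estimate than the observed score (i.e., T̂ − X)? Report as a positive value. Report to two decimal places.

Regress the observed score toward the mean by the unreliability: T̂ = 0.599·90 + 0.401·109 = 53.910 + 43.709 = 97.6190.
T̂ − X = 97.619 − 90 = 7.619 → 7.62

7.62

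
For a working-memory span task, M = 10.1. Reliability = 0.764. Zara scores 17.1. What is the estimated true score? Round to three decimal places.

T̂ = ρX + (1 − ρ)μ
  = 0.764 × 17.1 + 0.236 × 10.1
  = 13.0644 + 2.3836
  = 15.4480
  ≈ 15.448

15.448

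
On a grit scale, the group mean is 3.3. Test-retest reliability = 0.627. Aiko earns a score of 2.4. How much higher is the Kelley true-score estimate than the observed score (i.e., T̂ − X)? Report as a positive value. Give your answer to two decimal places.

0.34

Regress the observed score toward the mean by the unreliability: T̂ = 0.627·2.4 + 0.373·3.3 = 1.5048 + 1.2309 = 2.7357.
T̂ − X = 2.736 − 2.4 = 0.336 → 0.34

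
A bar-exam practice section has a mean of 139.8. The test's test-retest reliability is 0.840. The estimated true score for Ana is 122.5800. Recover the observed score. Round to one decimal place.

119.3

T̂ = ρX + (1 − ρ)μ  ⇒  X = (T̂ − (1 − ρ)μ) / ρ
X = (122.5800 − 0.160 × 139.8) / 0.840 = (122.5800 − 22.3680) / 0.840 = 100.2120 / 0.840 = 119.300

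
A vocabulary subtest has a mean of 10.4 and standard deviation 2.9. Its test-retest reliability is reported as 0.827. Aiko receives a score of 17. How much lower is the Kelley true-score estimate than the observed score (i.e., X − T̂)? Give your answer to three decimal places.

1.142

Weight the observed score by reliability and the mean by (1 − reliability): T̂ = 0.827·17 + 0.173·10.4 = 14.059 + 1.7992 = 15.85820.
X − T̂ = 17 − 15.8582 = 1.1418 → 1.142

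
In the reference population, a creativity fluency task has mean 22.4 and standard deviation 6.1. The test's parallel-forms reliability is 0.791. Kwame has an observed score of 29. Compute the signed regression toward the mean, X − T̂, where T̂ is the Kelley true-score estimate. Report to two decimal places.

T̂ = ρX + (1 − ρ)μ
  = 0.791 × 29 + 0.209 × 22.4
  = 22.939 + 4.6816
  = 27.6206
  ≈ 27.621
X − T̂ = 29 − 27.621 = 1.379 → 1.38

1.38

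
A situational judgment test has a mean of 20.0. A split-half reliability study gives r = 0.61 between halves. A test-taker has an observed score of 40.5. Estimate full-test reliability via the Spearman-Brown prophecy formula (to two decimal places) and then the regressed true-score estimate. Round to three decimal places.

35.580

Spearman-Brown: ρ = 2r/(1 + r) = 2(0.61)/(1 + 0.61) = 1.220/1.61 = 0.7578 → 0.76
T̂ = 0.76(40.5) + 0.24(20.0) = 30.780 + 4.800 = 35.5800 → 35.580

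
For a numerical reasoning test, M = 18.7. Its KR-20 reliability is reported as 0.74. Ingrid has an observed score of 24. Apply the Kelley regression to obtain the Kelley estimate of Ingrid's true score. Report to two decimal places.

22.62

Kelley's formula gives T̂ = 0.74·24 + 0.26·18.7 = 17.76 + 4.862 = 22.622.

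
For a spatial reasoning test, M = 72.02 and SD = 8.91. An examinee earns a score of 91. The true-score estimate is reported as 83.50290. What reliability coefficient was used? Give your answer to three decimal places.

0.605

T̂ = ρX + (1 − ρ)μ  ⇒  T̂ − μ = ρ(X − μ)
ρ = (T̂ − μ)/(X − μ) = (83.50290 − 72.02) / (91 − 72.02) = 11.48290 / 18.98 = 0.60500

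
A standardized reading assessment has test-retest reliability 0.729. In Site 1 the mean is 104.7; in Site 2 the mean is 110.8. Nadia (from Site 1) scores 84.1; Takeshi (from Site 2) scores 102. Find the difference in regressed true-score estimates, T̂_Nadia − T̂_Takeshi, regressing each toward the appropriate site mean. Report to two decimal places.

-14.70

T̂_Nadia = 0.729(84.1) + 0.271(104.7) = 89.6826
T̂_Takeshi = 0.729(102) + 0.271(110.8) = 104.3848
Difference = 89.6826 − 104.3848 = -14.7022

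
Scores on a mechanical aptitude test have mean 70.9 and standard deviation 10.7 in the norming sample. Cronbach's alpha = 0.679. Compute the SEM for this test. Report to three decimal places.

6.062

SEM = SD · √(1 − ρ) = 10.7 × √0.321 = 10.7 × 0.5666 = 6.0623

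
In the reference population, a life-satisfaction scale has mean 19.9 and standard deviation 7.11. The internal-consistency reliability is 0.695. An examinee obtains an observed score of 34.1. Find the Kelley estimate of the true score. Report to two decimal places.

T̂ = ρX + (1 − ρ)μ
  = 0.695 × 34.1 + 0.305 × 19.9
  = 23.6995 + 6.0695
  = 29.769
  ≈ 29.77

29.77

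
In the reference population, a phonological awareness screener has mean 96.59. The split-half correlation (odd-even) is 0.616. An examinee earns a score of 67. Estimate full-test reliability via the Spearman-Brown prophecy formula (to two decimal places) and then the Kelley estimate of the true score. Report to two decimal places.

Spearman-Brown: ρ = 2r/(1 + r) = 2(0.616)/(1 + 0.616) = 1.2320/1.616 = 0.7624 → 0.76
T̂ = ρX + (1 − ρ)μ
  = 0.76 × 67 + 0.24 × 96.59
  = 50.92 + 23.1816
  = 74.102
  ≈ 74.10

74.10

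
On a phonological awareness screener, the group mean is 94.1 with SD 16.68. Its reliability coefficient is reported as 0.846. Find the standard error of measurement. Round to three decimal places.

6.546

SEM = SD · √(1 − ρ) = 16.68 × √0.154 = 16.68 × 0.3924 = 6.5457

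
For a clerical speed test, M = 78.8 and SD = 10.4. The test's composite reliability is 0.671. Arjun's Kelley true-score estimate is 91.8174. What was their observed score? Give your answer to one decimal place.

98.2

T̂ = ρX + (1 − ρ)μ  ⇒  X = (T̂ − (1 − ρ)μ) / ρ
X = (91.8174 − 0.329 × 78.8) / 0.671 = (91.8174 − 25.9252) / 0.671 = 65.8922 / 0.671 = 98.200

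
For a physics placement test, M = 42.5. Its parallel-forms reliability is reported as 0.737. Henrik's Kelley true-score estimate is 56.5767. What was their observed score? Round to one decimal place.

61.6

T̂ = ρX + (1 − ρ)μ  ⇒  X = (T̂ − (1 − ρ)μ) / ρ
X = (56.5767 − 0.263 × 42.5) / 0.737 = (56.5767 − 11.1775) / 0.737 = 45.3992 / 0.737 = 61.600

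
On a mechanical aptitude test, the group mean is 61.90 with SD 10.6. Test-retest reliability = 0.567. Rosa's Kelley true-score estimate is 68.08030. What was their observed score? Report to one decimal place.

72.8

T̂ = ρX + (1 − ρ)μ  ⇒  X = (T̂ − (1 − ρ)μ) / ρ
X = (68.08030 − 0.433 × 61.90) / 0.567 = (68.08030 − 26.80270) / 0.567 = 41.27760 / 0.567 = 72.800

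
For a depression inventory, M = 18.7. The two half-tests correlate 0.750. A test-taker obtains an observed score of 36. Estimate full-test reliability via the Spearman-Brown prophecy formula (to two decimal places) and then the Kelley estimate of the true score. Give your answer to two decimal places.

Spearman-Brown: ρ = 2r/(1 + r) = 2(0.750)/(1 + 0.750) = 1.5000/1.750 = 0.8571 → 0.86
T̂ = 0.86(36) + 0.14(18.7) = 30.96 + 2.618 = 33.578 → 33.58

33.58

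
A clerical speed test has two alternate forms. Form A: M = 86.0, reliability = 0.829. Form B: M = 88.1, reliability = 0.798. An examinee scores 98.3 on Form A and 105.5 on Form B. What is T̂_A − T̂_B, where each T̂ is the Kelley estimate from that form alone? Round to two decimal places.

T̂_A = 0.829(98.3) + 0.171(86.0) = 96.1967
T̂_B = 0.798(105.5) + 0.202(88.1) = 101.9852
T̂_A − T̂_B = -5.7885

-5.79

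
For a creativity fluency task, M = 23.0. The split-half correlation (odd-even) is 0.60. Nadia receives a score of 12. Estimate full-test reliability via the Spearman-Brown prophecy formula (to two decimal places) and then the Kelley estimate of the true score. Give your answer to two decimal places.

14.75

Spearman-Brown: ρ = 2r/(1 + r) = 2(0.60)/(1 + 0.60) = 1.200/1.60 = 0.7500 → 0.75
T̂ = 0.75(12) + 0.25(23.0) = 9.00 + 5.750 = 14.750 → 14.75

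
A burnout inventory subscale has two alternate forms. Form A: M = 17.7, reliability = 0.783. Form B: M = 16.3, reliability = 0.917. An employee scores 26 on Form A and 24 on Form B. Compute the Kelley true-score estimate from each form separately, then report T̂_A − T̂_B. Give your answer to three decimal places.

0.838

T̂_A = 0.783(26) + 0.217(17.7) = 24.19890
T̂_B = 0.917(24) + 0.083(16.3) = 23.36090
T̂_A − T̂_B = 0.83800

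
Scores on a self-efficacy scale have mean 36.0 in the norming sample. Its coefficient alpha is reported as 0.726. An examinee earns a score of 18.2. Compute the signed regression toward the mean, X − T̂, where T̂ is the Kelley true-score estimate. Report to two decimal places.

T̂ = ρX + (1 − ρ)μ
  = 0.726 × 18.2 + 0.274 × 36.0
  = 13.2132 + 9.8640
  = 23.0772
  ≈ 23.077
X − T̂ = 18.2 − 23.077 = -4.877 → -4.88

-4.88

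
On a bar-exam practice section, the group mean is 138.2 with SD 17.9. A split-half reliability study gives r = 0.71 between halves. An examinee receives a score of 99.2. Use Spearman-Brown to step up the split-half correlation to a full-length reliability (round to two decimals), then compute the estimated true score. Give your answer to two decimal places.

Spearman-Brown: ρ = 2r/(1 + r) = 2(0.71)/(1 + 0.71) = 1.420/1.71 = 0.8304 → 0.83
T̂ = ρX + (1 − ρ)μ
  = 0.83 × 99.2 + 0.17 × 138.2
  = 82.336 + 23.494
  = 105.830
  ≈ 105.83

105.83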